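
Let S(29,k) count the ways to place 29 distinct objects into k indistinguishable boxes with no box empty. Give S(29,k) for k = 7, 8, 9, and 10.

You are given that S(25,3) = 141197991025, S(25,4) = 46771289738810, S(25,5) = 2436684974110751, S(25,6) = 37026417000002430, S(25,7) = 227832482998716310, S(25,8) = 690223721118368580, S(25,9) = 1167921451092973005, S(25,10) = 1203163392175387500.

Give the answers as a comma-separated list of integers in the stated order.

r26: T_26,4=4×46771289738810+141197991025=187226356946265; T_26,5=5×2436684974110751+46771289738810=12230196160292565; T_26,6=6×37026417000002430+2436684974110751=224595186974125331; T_26,7=7×227832482998716310+37026417000002430=1631853797991016600; T_26,8=8×690223721118368580+227832482998716310=5749622251945664950; T_26,9=9×1167921451092973005+690223721118368580=11201516780955125625; T_26,10=10×1203163392175387500+1167921451092973005=13199555372846848005
r27: T_27,5=5×12230196160292565+187226356946265=61338207158409090; T_27,6=6×224595186974125331+12230196160292565=1359801318005044551; T_27,7=7×1631853797991016600+224595186974125331=11647571772911241531; T_27,8=8×5749622251945664950+1631853797991016600=47628831813556336200; T_27,9=9×11201516780955125625+5749622251945664950=106563273280541795575; T_27,10=10×13199555372846848005+11201516780955125625=143197070509423605675
r28: T_28,6=6×1359801318005044551+61338207158409090=8220146115188676396; T_28,7=7×11647571772911241531+1359801318005044551=82892803728383735268; T_28,8=8×47628831813556336200+11647571772911241531=392678226281361931131; T_28,9=9×106563273280541795575+47628831813556336200=1006698291338432496375; T_28,10=10×143197070509423605675+106563273280541795575=1538533978374777852325
r29: T_29,7=7×82892803728383735268+8220146115188676396=588469772213874823272; T_29,8=8×392678226281361931131+82892803728383735268=3224318613979279184316; T_29,9=9×1006698291338432496375+392678226281361931131=9452962848327254398506; T_29,10=10×1538533978374777852325+1006698291338432496375=16392038075086211019625
Read S(29,7) = 588469772213874823272, S(29,8) = 3224318613979279184316, S(29,9) = 9452962848327254398506, S(29,10) = 16392038075086211019625.

588469772213874823272, 3224318613979279184316, 9452962848327254398506, 16392038075086211019625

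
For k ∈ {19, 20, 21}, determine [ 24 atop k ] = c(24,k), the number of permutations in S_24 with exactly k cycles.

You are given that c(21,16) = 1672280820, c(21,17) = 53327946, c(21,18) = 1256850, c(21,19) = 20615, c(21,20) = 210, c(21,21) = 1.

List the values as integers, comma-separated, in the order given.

7234669596, 168423871, 2932776

i=22: T(22,17)=1672280820+21·53327946=2792167686 | T(22,18)=53327946+21·1256850=79721796 | T(22,19)=1256850+21·20615=1689765 | T(22,20)=20615+21·210=25025 | T(22,21)=210+21·1=231
i=23: T(23,18)=2792167686+22·79721796=4546047198 | T(23,19)=79721796+22·1689765=116896626 | T(23,20)=1689765+22·25025=2240315 | T(23,21)=25025+22·231=30107
i=24: T(24,19)=4546047198+23·116896626=7234669596 | T(24,20)=116896626+23·2240315=168423871 | T(24,21)=2240315+23·30107=2932776
Read c(24,19) = 7234669596, c(24,20) = 168423871, c(24,21) = 2932776.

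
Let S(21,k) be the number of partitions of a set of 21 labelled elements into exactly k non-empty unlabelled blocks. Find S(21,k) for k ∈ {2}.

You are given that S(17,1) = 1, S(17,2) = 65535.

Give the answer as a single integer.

1048575

r18: T_18,1=1×1+0=1; T_18,2=2×65535+1=131071
r19: T_19,1=1×1+0=1; T_19,2=2×131071+1=262143
r20: T_20,1=1×1+0=1; T_20,2=2×262143+1=524287
r21: T_21,2=2×524287+1=1048575
Read S(21,2) = 1048575.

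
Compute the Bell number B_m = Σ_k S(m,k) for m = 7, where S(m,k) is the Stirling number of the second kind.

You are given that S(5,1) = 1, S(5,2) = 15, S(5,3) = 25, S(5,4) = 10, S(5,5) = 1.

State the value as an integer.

row 6: T[6][1]=1·1+0=1  T[6][2]=2·15+1=31  T[6][3]=3·25+15=90  T[6][4]=4·10+25=65  T[6][5]=5·1+10=15  T[6][6]=6·0+1=1
row 7: T[7][1]=1·1+0=1  T[7][2]=2·31+1=63  T[7][3]=3·90+31=301  T[7][4]=4·65+90=350  T[7][5]=5·15+65=140  T[7][6]=6·1+15=21  T[7][7]=7·0+1=1
B_7 = ΣS(7,k) = 1+63+301+350+140+21+1 = 877

877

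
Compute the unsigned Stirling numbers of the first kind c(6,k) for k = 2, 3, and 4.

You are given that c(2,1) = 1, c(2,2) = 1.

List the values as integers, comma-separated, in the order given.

274, 225, 85

[3] T[3,1]:2*1+0=2 · T[3,2]:2*1+1=3 · T[3,3]:2*0+1=1
[4] T[4,1]:3*2+0=6 · T[4,2]:3*3+2=11 · T[4,3]:3*1+3=6 · T[4,4]:3*0+1=1
[5] T[5,1]:4*6+0=24 · T[5,2]:4*11+6=50 · T[5,3]:4*6+11=35 · T[5,4]:4*1+6=10
[6] T[6,2]:5*50+24=274 · T[6,3]:5*35+50=225 · T[6,4]:5*10+35=85
Read c(6,2) = 274, c(6,3) = 225, c(6,4) = 85.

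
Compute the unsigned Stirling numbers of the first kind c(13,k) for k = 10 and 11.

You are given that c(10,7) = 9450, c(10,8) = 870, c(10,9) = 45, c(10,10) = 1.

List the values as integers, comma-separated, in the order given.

55770, 2717

[11] T[11,8]:10*870+9450=18150 · T[11,9]:10*45+870=1320 · T[11,10]:10*1+45=55 · T[11,11]:10*0+1=1
[12] T[12,9]:11*1320+18150=32670 · T[12,10]:11*55+1320=1925 · T[12,11]:11*1+55=66
[13] T[13,10]:12*1925+32670=55770 · T[13,11]:12*66+1925=2717
Read c(13,10) = 55770, c(13,11) = 2717.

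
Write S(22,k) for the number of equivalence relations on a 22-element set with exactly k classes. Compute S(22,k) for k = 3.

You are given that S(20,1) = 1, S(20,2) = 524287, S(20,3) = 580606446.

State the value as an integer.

5228079450

@21  (21,2):524287·2+1→1048575, (21,3):580606446·3+524287→1742343625
@22  (22,3):1742343625·3+1048575→5228079450
Read S(22,3) = 5228079450.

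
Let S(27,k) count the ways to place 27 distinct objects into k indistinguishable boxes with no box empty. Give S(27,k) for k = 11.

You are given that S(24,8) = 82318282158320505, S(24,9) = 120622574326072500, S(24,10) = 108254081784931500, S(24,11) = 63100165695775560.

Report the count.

@25  (25,9):120622574326072500·9+82318282158320505→1167921451092973005, (25,10):108254081784931500·10+120622574326072500→1203163392175387500, (25,11):63100165695775560·11+108254081784931500→802355904438462660
@26  (26,10):1203163392175387500·10+1167921451092973005→13199555372846848005, (26,11):802355904438462660·11+1203163392175387500→10029078340998476760
@27  (27,11):10029078340998476760·11+13199555372846848005→123519417123830092365
Read S(27,11) = 123519417123830092365.

123519417123830092365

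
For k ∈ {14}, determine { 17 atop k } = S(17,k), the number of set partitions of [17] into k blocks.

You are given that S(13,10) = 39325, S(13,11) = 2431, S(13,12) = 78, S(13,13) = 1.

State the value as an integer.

249900

[14] T[14,11]:11*2431+39325=66066 · T[14,12]:12*78+2431=3367 · T[14,13]:13*1+78=91 · T[14,14]:14*0+1=1
[15] T[15,12]:12*3367+66066=106470 · T[15,13]:13*91+3367=4550 · T[15,14]:14*1+91=105
[16] T[16,13]:13*4550+106470=165620 · T[16,14]:14*105+4550=6020
[17] T[17,14]:14*6020+165620=249900
Read S(17,14) = 249900.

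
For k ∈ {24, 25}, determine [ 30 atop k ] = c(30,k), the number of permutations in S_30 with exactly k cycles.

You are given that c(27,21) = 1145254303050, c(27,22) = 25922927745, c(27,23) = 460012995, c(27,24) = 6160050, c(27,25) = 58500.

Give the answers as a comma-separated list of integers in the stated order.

@28  (28,22):25922927745·27+1145254303050→1845173352165, (28,23):460012995·27+25922927745→38343278610, (28,24):6160050·27+460012995→626334345, (28,25):58500·27+6160050→7739550
@29  (29,23):38343278610·28+1845173352165→2918785153245, (29,24):626334345·28+38343278610→55880640270, (29,25):7739550·28+626334345→843041745
@30  (30,24):55880640270·29+2918785153245→4539323721075, (30,25):843041745·29+55880640270→80328850875
Read c(30,24) = 4539323721075, c(30,25) = 80328850875.

4539323721075, 80328850875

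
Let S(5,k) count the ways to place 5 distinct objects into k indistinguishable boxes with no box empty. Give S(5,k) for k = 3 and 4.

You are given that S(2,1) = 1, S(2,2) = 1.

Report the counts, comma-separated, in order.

row 3: T[3][1]=1·1+0=1  T[3][2]=2·1+1=3  T[3][3]=3·0+1=1
row 4: T[4][2]=2·3+1=7  T[4][3]=3·1+3=6  T[4][4]=4·0+1=1
row 5: T[5][3]=3·6+7=25  T[5][4]=4·1+6=10
Read S(5,3) = 25, S(5,4) = 10.

25, 10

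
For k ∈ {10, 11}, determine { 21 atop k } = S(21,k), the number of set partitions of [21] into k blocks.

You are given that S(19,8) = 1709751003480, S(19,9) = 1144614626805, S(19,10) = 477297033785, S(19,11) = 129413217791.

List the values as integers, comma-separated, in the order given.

71187132291275, 26826851689001

[20] T[20,9]:9*1144614626805+1709751003480=12011282644725 · T[20,10]:10*477297033785+1144614626805=5917584964655 · T[20,11]:11*129413217791+477297033785=1900842429486
[21] T[21,10]:10*5917584964655+12011282644725=71187132291275 · T[21,11]:11*1900842429486+5917584964655=26826851689001
Read S(21,10) = 71187132291275, S(21,11) = 26826851689001.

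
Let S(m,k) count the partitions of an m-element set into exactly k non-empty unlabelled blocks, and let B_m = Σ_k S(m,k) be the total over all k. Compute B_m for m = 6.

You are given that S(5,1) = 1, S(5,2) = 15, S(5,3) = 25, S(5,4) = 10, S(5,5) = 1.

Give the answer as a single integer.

row 6: T[6][1]=1·1+0=1  T[6][2]=2·15+1=31  T[6][3]=3·25+15=90  T[6][4]=4·10+25=65  T[6][5]=5·1+10=15  T[6][6]=6·0+1=1
B_6 = ΣS(6,k) = 1+31+90+65+15+1 = 203

203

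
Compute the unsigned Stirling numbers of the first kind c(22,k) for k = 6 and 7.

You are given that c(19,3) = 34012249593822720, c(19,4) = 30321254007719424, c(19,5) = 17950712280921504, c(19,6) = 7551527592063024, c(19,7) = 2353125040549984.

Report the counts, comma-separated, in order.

@20  (20,4):30321254007719424·19+34012249593822720→610116075740491776, (20,5):17950712280921504·19+30321254007719424→371384787345228000, (20,6):7551527592063024·19+17950712280921504→161429736530118960, (20,7):2353125040549984·19+7551527592063024→52260903362512720
@21  (21,5):371384787345228000·20+610116075740491776→8037811822645051776, (21,6):161429736530118960·20+371384787345228000→3599979517947607200, (21,7):52260903362512720·20+161429736530118960→1206647803780373360
@22  (22,6):3599979517947607200·21+8037811822645051776→83637381699544802976, (22,7):1206647803780373360·21+3599979517947607200→28939583397335447760
Read c(22,6) = 83637381699544802976, c(22,7) = 28939583397335447760.

83637381699544802976, 28939583397335447760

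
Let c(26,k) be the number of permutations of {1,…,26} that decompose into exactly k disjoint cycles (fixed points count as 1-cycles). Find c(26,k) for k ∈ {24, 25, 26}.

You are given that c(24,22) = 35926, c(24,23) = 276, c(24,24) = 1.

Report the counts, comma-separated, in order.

50050, 325, 1

i=25: T(25,23)=35926+24·276=42550 | T(25,24)=276+24·1=300 | T(25,25)=1+24·0=1
i=26: T(26,24)=42550+25·300=50050 | T(26,25)=300+25·1=325 | T(26,26)=1+25·0=1
Read c(26,24) = 50050, c(26,25) = 325, c(26,26) = 1.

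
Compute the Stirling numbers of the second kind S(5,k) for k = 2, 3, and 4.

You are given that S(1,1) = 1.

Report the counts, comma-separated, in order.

15, 25, 10

i=2: T(2,1)=0+1·1=1 | T(2,2)=1+2·0=1
i=3: T(3,1)=0+1·1=1 | T(3,2)=1+2·1=3 | T(3,3)=1+3·0=1
i=4: T(4,1)=0+1·1=1 | T(4,2)=1+2·3=7 | T(4,3)=3+3·1=6 | T(4,4)=1+4·0=1
i=5: T(5,2)=1+2·7=15 | T(5,3)=7+3·6=25 | T(5,4)=6+4·1=10
Read S(5,2) = 15, S(5,3) = 25, S(5,4) = 10.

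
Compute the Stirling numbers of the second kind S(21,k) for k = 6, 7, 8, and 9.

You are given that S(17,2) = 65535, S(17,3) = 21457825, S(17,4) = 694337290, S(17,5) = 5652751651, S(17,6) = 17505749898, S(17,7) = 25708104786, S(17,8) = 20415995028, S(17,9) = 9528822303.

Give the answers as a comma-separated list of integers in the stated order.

[18] T[18,3]:3*21457825+65535=64439010 · T[18,4]:4*694337290+21457825=2798806985 · T[18,5]:5*5652751651+694337290=28958095545 · T[18,6]:6*17505749898+5652751651=110687251039 · T[18,7]:7*25708104786+17505749898=197462483400 · T[18,8]:8*20415995028+25708104786=189036065010 · T[18,9]:9*9528822303+20415995028=106175395755
[19] T[19,4]:4*2798806985+64439010=11259666950 · T[19,5]:5*28958095545+2798806985=147589284710 · T[19,6]:6*110687251039+28958095545=693081601779 · T[19,7]:7*197462483400+110687251039=1492924634839 · T[19,8]:8*189036065010+197462483400=1709751003480 · T[19,9]:9*106175395755+189036065010=1144614626805
[20] T[20,5]:5*147589284710+11259666950=749206090500 · T[20,6]:6*693081601779+147589284710=4306078895384 · T[20,7]:7*1492924634839+693081601779=11143554045652 · T[20,8]:8*1709751003480+1492924634839=15170932662679 · T[20,9]:9*1144614626805+1709751003480=12011282644725
[21] T[21,6]:6*4306078895384+749206090500=26585679462804 · T[21,7]:7*11143554045652+4306078895384=82310957214948 · T[21,8]:8*15170932662679+11143554045652=132511015347084 · T[21,9]:9*12011282644725+15170932662679=123272476465204
Read S(21,6) = 26585679462804, S(21,7) = 82310957214948, S(21,8) = 132511015347084, S(21,9) = 123272476465204.

26585679462804, 82310957214948, 132511015347084, 123272476465204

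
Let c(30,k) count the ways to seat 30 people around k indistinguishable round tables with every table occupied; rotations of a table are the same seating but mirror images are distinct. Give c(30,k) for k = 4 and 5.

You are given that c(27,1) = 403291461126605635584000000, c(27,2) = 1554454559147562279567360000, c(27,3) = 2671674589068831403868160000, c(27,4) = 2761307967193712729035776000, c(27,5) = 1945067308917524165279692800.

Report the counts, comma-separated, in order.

r28: T_28,2=27×1554454559147562279567360000+403291461126605635584000000=42373564558110787183902720000; T_28,3=27×2671674589068831403868160000+1554454559147562279567360000=73689668464006010184007680000; T_28,4=27×2761307967193712729035776000+2671674589068831403868160000=77226989703299075087834112000; T_28,5=27×1945067308917524165279692800+2761307967193712729035776000=55278125307966865191587481600
r29: T_29,3=28×73689668464006010184007680000+42373564558110787183902720000=2105684281550279072336117760000; T_29,4=28×77226989703299075087834112000+73689668464006010184007680000=2236045380156380112643362816000; T_29,5=28×55278125307966865191587481600+77226989703299075087834112000=1625014498326371300452283596800
r30: T_30,4=29×2236045380156380112643362816000+2105684281550279072336117760000=66951000306085302338993639424000; T_30,5=29×1625014498326371300452283596800+2236045380156380112643362816000=49361465831621147825759587123200
Read c(30,4) = 66951000306085302338993639424000, c(30,5) = 49361465831621147825759587123200.

66951000306085302338993639424000, 49361465831621147825759587123200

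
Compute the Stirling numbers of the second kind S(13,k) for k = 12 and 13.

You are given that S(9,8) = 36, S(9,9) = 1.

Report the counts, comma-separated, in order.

78, 1

row 10: T[10][9]=9·1+36=45  T[10][10]=10·0+1=1
row 11: T[11][10]=10·1+45=55  T[11][11]=11·0+1=1
row 12: T[12][11]=11·1+55=66  T[12][12]=12·0+1=1
row 13: T[13][12]=12·1+66=78  T[13][13]=13·0+1=1
Read S(13,12) = 78, S(13,13) = 1.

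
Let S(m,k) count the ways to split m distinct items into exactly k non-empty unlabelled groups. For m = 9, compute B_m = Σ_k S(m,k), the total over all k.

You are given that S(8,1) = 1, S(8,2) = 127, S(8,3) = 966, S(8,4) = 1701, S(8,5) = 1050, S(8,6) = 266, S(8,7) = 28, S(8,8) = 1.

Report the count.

21147

r9: T_9,1=1×1+0=1; T_9,2=2×127+1=255; T_9,3=3×966+127=3025; T_9,4=4×1701+966=7770; T_9,5=5×1050+1701=6951; T_9,6=6×266+1050=2646; T_9,7=7×28+266=462; T_9,8=8×1+28=36; T_9,9=9×0+1=1
B_9 = ΣS(9,k) = 1+255+3025+7770+6951+2646+462+36+1 = 21147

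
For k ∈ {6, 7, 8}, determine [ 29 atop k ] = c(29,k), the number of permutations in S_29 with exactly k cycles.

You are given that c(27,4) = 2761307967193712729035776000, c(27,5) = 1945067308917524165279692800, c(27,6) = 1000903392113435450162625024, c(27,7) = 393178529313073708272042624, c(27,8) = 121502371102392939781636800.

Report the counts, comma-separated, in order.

866422974395414742142363398144, 354237722035840197377888292864, 114481515057741551880042390144

i=28: T(28,5)=2761307967193712729035776000+27·1945067308917524165279692800=55278125307966865191587481600 | T(28,6)=1945067308917524165279692800+27·1000903392113435450162625024=28969458895980281319670568448 | T(28,7)=1000903392113435450162625024+27·393178529313073708272042624=11616723683566425573507775872 | T(28,8)=393178529313073708272042624+27·121502371102392939781636800=3673742549077683082376236224
i=29: T(29,6)=55278125307966865191587481600+28·28969458895980281319670568448=866422974395414742142363398144 | T(29,7)=28969458895980281319670568448+28·11616723683566425573507775872=354237722035840197377888292864 | T(29,8)=11616723683566425573507775872+28·3673742549077683082376236224=114481515057741551880042390144
Read c(29,6) = 866422974395414742142363398144, c(29,7) = 354237722035840197377888292864, c(29,8) = 114481515057741551880042390144.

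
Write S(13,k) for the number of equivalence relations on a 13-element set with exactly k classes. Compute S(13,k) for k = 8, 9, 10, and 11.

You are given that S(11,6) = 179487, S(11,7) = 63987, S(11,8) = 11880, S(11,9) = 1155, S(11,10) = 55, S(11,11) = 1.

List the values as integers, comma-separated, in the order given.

row 12: T[12][7]=7·63987+179487=627396  T[12][8]=8·11880+63987=159027  T[12][9]=9·1155+11880=22275  T[12][10]=10·55+1155=1705  T[12][11]=11·1+55=66
row 13: T[13][8]=8·159027+627396=1899612  T[13][9]=9·22275+159027=359502  T[13][10]=10·1705+22275=39325  T[13][11]=11·66+1705=2431
Read S(13,8) = 1899612, S(13,9) = 359502, S(13,10) = 39325, S(13,11) = 2431.

1899612, 359502, 39325, 2431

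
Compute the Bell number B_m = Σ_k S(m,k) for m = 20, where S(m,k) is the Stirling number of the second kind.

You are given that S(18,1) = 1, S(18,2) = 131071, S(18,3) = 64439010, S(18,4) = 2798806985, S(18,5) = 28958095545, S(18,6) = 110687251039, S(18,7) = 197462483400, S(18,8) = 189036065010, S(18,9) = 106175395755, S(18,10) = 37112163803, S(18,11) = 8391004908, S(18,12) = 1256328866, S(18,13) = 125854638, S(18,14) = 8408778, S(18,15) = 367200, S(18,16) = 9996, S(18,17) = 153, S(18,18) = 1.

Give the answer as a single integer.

[19] T[19,1]:1*1+0=1 · T[19,2]:2*131071+1=262143 · T[19,3]:3*64439010+131071=193448101 · T[19,4]:4*2798806985+64439010=11259666950 · T[19,5]:5*28958095545+2798806985=147589284710 · T[19,6]:6*110687251039+28958095545=693081601779 · T[19,7]:7*197462483400+110687251039=1492924634839 · T[19,8]:8*189036065010+197462483400=1709751003480 · T[19,9]:9*106175395755+189036065010=1144614626805 · T[19,10]:10*37112163803+106175395755=477297033785 · T[19,11]:11*8391004908+37112163803=129413217791 · T[19,12]:12*1256328866+8391004908=23466951300 · T[19,13]:13*125854638+1256328866=2892439160 · T[19,14]:14*8408778+125854638=243577530 · T[19,15]:15*367200+8408778=13916778 · T[19,16]:16*9996+367200=527136 · T[19,17]:17*153+9996=12597 · T[19,18]:18*1+153=171 · T[19,19]:19*0+1=1
[20] T[20,1]:1*1+0=1 · T[20,2]:2*262143+1=524287 · T[20,3]:3*193448101+262143=580606446 · T[20,4]:4*11259666950+193448101=45232115901 · T[20,5]:5*147589284710+11259666950=749206090500 · T[20,6]:6*693081601779+147589284710=4306078895384 · T[20,7]:7*1492924634839+693081601779=11143554045652 · T[20,8]:8*1709751003480+1492924634839=15170932662679 · T[20,9]:9*1144614626805+1709751003480=12011282644725 · T[20,10]:10*477297033785+1144614626805=5917584964655 · T[20,11]:11*129413217791+477297033785=1900842429486 · T[20,12]:12*23466951300+129413217791=411016633391 · T[20,13]:13*2892439160+23466951300=61068660380 · T[20,14]:14*243577530+2892439160=6302524580 · T[20,15]:15*13916778+243577530=452329200 · T[20,16]:16*527136+13916778=22350954 · T[20,17]:17*12597+527136=741285 · T[20,18]:18*171+12597=15675 · T[20,19]:19*1+171=190 · T[20,20]:20*0+1=1
B_20 = ΣS(20,k) = 1+524287+580606446+45232115901+749206090500+4306078895384+11143554045652+15170932662679+12011282644725+5917584964655+1900842429486+411016633391+61068660380+6302524580+452329200+22350954+741285+15675+190+1 = 51724158235372

51724158235372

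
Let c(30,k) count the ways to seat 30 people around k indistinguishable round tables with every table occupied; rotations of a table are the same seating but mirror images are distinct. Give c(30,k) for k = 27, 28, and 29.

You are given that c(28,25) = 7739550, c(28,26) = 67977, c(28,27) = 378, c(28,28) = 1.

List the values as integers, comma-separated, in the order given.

r29: T_29,26=28×67977+7739550=9642906; T_29,27=28×378+67977=78561; T_29,28=28×1+378=406; T_29,29=28×0+1=1
r30: T_30,27=29×78561+9642906=11921175; T_30,28=29×406+78561=90335; T_30,29=29×1+406=435
Read c(30,27) = 11921175, c(30,28) = 90335, c(30,29) = 435.

11921175, 90335, 435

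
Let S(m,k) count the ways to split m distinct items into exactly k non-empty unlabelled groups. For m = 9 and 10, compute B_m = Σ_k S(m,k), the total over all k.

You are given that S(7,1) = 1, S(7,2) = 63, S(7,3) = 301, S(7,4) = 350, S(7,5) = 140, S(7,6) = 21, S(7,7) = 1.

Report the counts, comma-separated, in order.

21147, 115975

[8] T[8,1]:1*1+0=1 · T[8,2]:2*63+1=127 · T[8,3]:3*301+63=966 · T[8,4]:4*350+301=1701 · T[8,5]:5*140+350=1050 · T[8,6]:6*21+140=266 · T[8,7]:7*1+21=28 · T[8,8]:8*0+1=1
[9] T[9,1]:1*1+0=1 · T[9,2]:2*127+1=255 · T[9,3]:3*966+127=3025 · T[9,4]:4*1701+966=7770 · T[9,5]:5*1050+1701=6951 · T[9,6]:6*266+1050=2646 · T[9,7]:7*28+266=462 · T[9,8]:8*1+28=36 · T[9,9]:9*0+1=1
[10] T[10,1]:1*1+0=1 · T[10,2]:2*255+1=511 · T[10,3]:3*3025+255=9330 · T[10,4]:4*7770+3025=34105 · T[10,5]:5*6951+7770=42525 · T[10,6]:6*2646+6951=22827 · T[10,7]:7*462+2646=5880 · T[10,8]:8*36+462=750 · T[10,9]:9*1+36=45 · T[10,10]:10*0+1=1
B_9 = ΣS(9,k) = 1+255+3025+7770+6951+2646+462+36+1 = 21147
B_10 = ΣS(10,k) = 1+511+9330+34105+42525+22827+5880+750+45+1 = 115975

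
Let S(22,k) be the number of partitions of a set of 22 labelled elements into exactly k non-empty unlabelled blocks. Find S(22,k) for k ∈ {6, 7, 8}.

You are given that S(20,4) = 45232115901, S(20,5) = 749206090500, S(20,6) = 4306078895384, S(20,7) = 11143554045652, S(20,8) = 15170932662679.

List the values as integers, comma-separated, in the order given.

i=21: T(21,5)=45232115901+5·749206090500=3791262568401 | T(21,6)=749206090500+6·4306078895384=26585679462804 | T(21,7)=4306078895384+7·11143554045652=82310957214948 | T(21,8)=11143554045652+8·15170932662679=132511015347084
i=22: T(22,6)=3791262568401+6·26585679462804=163305339345225 | T(22,7)=26585679462804+7·82310957214948=602762379967440 | T(22,8)=82310957214948+8·132511015347084=1142399079991620
Read S(22,6) = 163305339345225, S(22,7) = 602762379967440, S(22,8) = 1142399079991620.

163305339345225, 602762379967440, 1142399079991620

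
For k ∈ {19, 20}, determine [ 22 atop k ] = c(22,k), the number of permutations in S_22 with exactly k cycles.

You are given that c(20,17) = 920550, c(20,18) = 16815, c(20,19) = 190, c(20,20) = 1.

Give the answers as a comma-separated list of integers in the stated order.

row 21: T[21][18]=20·16815+920550=1256850  T[21][19]=20·190+16815=20615  T[21][20]=20·1+190=210
row 22: T[22][19]=21·20615+1256850=1689765  T[22][20]=21·210+20615=25025
Read c(22,19) = 1689765, c(22,20) = 25025.

1689765, 25025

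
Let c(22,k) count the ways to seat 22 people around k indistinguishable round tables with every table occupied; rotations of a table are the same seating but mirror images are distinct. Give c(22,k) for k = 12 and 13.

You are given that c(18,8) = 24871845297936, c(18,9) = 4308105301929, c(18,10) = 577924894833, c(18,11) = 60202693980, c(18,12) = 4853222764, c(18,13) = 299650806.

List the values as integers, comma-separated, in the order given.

4154823851430525, 373100999802531

r19: T_19,9=18×4308105301929+24871845297936=102417740732658; T_19,10=18×577924894833+4308105301929=14710753408923; T_19,11=18×60202693980+577924894833=1661573386473; T_19,12=18×4853222764+60202693980=147560703732; T_19,13=18×299650806+4853222764=10246937272
r20: T_20,10=19×14710753408923+102417740732658=381922055502195; T_20,11=19×1661573386473+14710753408923=46280647751910; T_20,12=19×147560703732+1661573386473=4465226757381; T_20,13=19×10246937272+147560703732=342252511900
r21: T_21,11=20×46280647751910+381922055502195=1307535010540395; T_21,12=20×4465226757381+46280647751910=135585182899530; T_21,13=20×342252511900+4465226757381=11310276995381
r22: T_22,12=21×135585182899530+1307535010540395=4154823851430525; T_22,13=21×11310276995381+135585182899530=373100999802531
Read c(22,12) = 4154823851430525, c(22,13) = 373100999802531.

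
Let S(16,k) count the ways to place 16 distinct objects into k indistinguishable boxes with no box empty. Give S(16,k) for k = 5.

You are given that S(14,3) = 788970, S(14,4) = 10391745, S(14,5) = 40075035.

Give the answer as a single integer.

i=15: T(15,4)=788970+4·10391745=42355950 | T(15,5)=10391745+5·40075035=210766920
i=16: T(16,5)=42355950+5·210766920=1096190550
Read S(16,5) = 1096190550.

1096190550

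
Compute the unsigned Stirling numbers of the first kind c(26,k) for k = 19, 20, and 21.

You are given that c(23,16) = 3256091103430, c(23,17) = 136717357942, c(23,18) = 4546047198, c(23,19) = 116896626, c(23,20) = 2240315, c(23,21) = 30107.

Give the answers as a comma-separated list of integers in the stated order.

i=24: T(24,17)=3256091103430+23·136717357942=6400590336096 | T(24,18)=136717357942+23·4546047198=241276443496 | T(24,19)=4546047198+23·116896626=7234669596 | T(24,20)=116896626+23·2240315=168423871 | T(24,21)=2240315+23·30107=2932776
i=25: T(25,18)=6400590336096+24·241276443496=12191224980000 | T(25,19)=241276443496+24·7234669596=414908513800 | T(25,20)=7234669596+24·168423871=11276842500 | T(25,21)=168423871+24·2932776=238810495
i=26: T(26,19)=12191224980000+25·414908513800=22563937825000 | T(26,20)=414908513800+25·11276842500=696829576300 | T(26,21)=11276842500+25·238810495=17247104875
Read c(26,19) = 22563937825000, c(26,20) = 696829576300, c(26,21) = 17247104875.

22563937825000, 696829576300, 17247104875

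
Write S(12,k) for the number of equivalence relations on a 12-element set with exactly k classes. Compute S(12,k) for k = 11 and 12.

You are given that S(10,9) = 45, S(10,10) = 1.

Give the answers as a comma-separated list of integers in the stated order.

row 11: T[11][10]=10·1+45=55  T[11][11]=11·0+1=1
row 12: T[12][11]=11·1+55=66  T[12][12]=12·0+1=1
Read S(12,11) = 66, S(12,12) = 1.

66, 1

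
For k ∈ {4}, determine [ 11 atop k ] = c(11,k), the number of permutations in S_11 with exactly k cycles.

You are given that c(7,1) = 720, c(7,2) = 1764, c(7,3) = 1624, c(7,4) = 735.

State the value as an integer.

8409500

[8] T[8,1]:7*720+0=5040 · T[8,2]:7*1764+720=13068 · T[8,3]:7*1624+1764=13132 · T[8,4]:7*735+1624=6769
[9] T[9,2]:8*13068+5040=109584 · T[9,3]:8*13132+13068=118124 · T[9,4]:8*6769+13132=67284
[10] T[10,3]:9*118124+109584=1172700 · T[10,4]:9*67284+118124=723680
[11] T[11,4]:10*723680+1172700=8409500
Read c(11,4) = 8409500.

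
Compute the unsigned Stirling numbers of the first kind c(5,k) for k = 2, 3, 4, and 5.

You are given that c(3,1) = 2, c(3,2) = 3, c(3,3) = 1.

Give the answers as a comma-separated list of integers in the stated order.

r4: T_4,1=3×2+0=6; T_4,2=3×3+2=11; T_4,3=3×1+3=6; T_4,4=3×0+1=1
r5: T_5,2=4×11+6=50; T_5,3=4×6+11=35; T_5,4=4×1+6=10; T_5,5=4×0+1=1
Read c(5,2) = 50, c(5,3) = 35, c(5,4) = 10, c(5,5) = 1.

50, 35, 10, 1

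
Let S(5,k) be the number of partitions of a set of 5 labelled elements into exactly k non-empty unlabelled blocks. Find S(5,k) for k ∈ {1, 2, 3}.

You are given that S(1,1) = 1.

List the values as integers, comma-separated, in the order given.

r2: T_2,1=1×1+0=1; T_2,2=2×0+1=1
r3: T_3,1=1×1+0=1; T_3,2=2×1+1=3; T_3,3=3×0+1=1
r4: T_4,1=1×1+0=1; T_4,2=2×3+1=7; T_4,3=3×1+3=6
r5: T_5,1=1×1+0=1; T_5,2=2×7+1=15; T_5,3=3×6+7=25
Read S(5,1) = 1, S(5,2) = 15, S(5,3) = 25.

1, 15, 25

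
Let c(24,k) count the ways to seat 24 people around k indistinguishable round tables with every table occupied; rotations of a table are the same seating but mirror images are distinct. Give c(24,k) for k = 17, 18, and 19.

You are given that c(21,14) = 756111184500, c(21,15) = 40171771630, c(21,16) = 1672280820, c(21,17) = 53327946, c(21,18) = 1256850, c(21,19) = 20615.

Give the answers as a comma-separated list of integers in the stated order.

r22: T_22,15=21×40171771630+756111184500=1599718388730; T_22,16=21×1672280820+40171771630=75289668850; T_22,17=21×53327946+1672280820=2792167686; T_22,18=21×1256850+53327946=79721796; T_22,19=21×20615+1256850=1689765
r23: T_23,16=22×75289668850+1599718388730=3256091103430; T_23,17=22×2792167686+75289668850=136717357942; T_23,18=22×79721796+2792167686=4546047198; T_23,19=22×1689765+79721796=116896626
r24: T_24,17=23×136717357942+3256091103430=6400590336096; T_24,18=23×4546047198+136717357942=241276443496; T_24,19=23×116896626+4546047198=7234669596
Read c(24,17) = 6400590336096, c(24,18) = 241276443496, c(24,19) = 7234669596.

6400590336096, 241276443496, 7234669596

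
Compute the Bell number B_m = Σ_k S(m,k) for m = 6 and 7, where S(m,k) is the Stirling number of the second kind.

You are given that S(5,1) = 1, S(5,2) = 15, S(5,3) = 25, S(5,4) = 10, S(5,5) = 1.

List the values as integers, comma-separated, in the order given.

203, 877

[6] T[6,1]:1*1+0=1 · T[6,2]:2*15+1=31 · T[6,3]:3*25+15=90 · T[6,4]:4*10+25=65 · T[6,5]:5*1+10=15 · T[6,6]:6*0+1=1
[7] T[7,1]:1*1+0=1 · T[7,2]:2*31+1=63 · T[7,3]:3*90+31=301 · T[7,4]:4*65+90=350 · T[7,5]:5*15+65=140 · T[7,6]:6*1+15=21 · T[7,7]:7*0+1=1
B_6 = ΣS(6,k) = 1+31+90+65+15+1 = 203
B_7 = ΣS(7,k) = 1+63+301+350+140+21+1 = 877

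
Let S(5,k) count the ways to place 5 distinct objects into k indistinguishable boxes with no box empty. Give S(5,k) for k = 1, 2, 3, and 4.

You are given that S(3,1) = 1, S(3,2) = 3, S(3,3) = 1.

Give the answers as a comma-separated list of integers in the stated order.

i=4: T(4,1)=0+1·1=1 | T(4,2)=1+2·3=7 | T(4,3)=3+3·1=6 | T(4,4)=1+4·0=1
i=5: T(5,1)=0+1·1=1 | T(5,2)=1+2·7=15 | T(5,3)=7+3·6=25 | T(5,4)=6+4·1=10
Read S(5,1) = 1, S(5,2) = 15, S(5,3) = 25, S(5,4) = 10.

1, 15, 25, 10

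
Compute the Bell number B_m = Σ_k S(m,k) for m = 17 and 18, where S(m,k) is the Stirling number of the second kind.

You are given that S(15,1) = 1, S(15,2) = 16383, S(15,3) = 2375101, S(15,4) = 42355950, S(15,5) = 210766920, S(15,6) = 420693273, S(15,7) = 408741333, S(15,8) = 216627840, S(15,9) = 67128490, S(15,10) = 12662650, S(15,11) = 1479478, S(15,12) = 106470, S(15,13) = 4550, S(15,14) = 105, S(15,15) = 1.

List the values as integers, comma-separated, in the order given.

i=16: T(16,1)=0+1·1=1 | T(16,2)=1+2·16383=32767 | T(16,3)=16383+3·2375101=7141686 | T(16,4)=2375101+4·42355950=171798901 | T(16,5)=42355950+5·210766920=1096190550 | T(16,6)=210766920+6·420693273=2734926558 | T(16,7)=420693273+7·408741333=3281882604 | T(16,8)=408741333+8·216627840=2141764053 | T(16,9)=216627840+9·67128490=820784250 | T(16,10)=67128490+10·12662650=193754990 | T(16,11)=12662650+11·1479478=28936908 | T(16,12)=1479478+12·106470=2757118 | T(16,13)=106470+13·4550=165620 | T(16,14)=4550+14·105=6020 | T(16,15)=105+15·1=120 | T(16,16)=1+16·0=1
i=17: T(17,1)=0+1·1=1 | T(17,2)=1+2·32767=65535 | T(17,3)=32767+3·7141686=21457825 | T(17,4)=7141686+4·171798901=694337290 | T(17,5)=171798901+5·1096190550=5652751651 | T(17,6)=1096190550+6·2734926558=17505749898 | T(17,7)=2734926558+7·3281882604=25708104786 | T(17,8)=3281882604+8·2141764053=20415995028 | T(17,9)=2141764053+9·820784250=9528822303 | T(17,10)=820784250+10·193754990=2758334150 | T(17,11)=193754990+11·28936908=512060978 | T(17,12)=28936908+12·2757118=62022324 | T(17,13)=2757118+13·165620=4910178 | T(17,14)=165620+14·6020=249900 | T(17,15)=6020+15·120=7820 | T(17,16)=120+16·1=136 | T(17,17)=1+17·0=1
i=18: T(18,1)=0+1·1=1 | T(18,2)=1+2·65535=131071 | T(18,3)=65535+3·21457825=64439010 | T(18,4)=21457825+4·694337290=2798806985 | T(18,5)=694337290+5·5652751651=28958095545 | T(18,6)=5652751651+6·17505749898=110687251039 | T(18,7)=17505749898+7·25708104786=197462483400 | T(18,8)=25708104786+8·20415995028=189036065010 | T(18,9)=20415995028+9·9528822303=106175395755 | T(18,10)=9528822303+10·2758334150=37112163803 | T(18,11)=2758334150+11·512060978=8391004908 | T(18,12)=512060978+12·62022324=1256328866 | T(18,13)=62022324+13·4910178=125854638 | T(18,14)=4910178+14·249900=8408778 | T(18,15)=249900+15·7820=367200 | T(18,16)=7820+16·136=9996 | T(18,17)=136+17·1=153 | T(18,18)=1+18·0=1
B_17 = ΣS(17,k) = 1+65535+21457825+694337290+5652751651+17505749898+25708104786+20415995028+9528822303+2758334150+512060978+62022324+4910178+249900+7820+136+1 = 82864869804
B_18 = ΣS(18,k) = 1+131071+64439010+2798806985+28958095545+110687251039+197462483400+189036065010+106175395755+37112163803+8391004908+1256328866+125854638+8408778+367200+9996+153+1 = 682076806159

82864869804, 682076806159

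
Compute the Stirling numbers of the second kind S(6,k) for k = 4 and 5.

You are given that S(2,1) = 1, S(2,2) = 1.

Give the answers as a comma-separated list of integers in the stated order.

65, 15

@3  (3,1):1·1+0→1, (3,2):1·2+1→3, (3,3):0·3+1→1
@4  (4,2):3·2+1→7, (4,3):1·3+3→6, (4,4):0·4+1→1
@5  (5,3):6·3+7→25, (5,4):1·4+6→10, (5,5):0·5+1→1
@6  (6,4):10·4+25→65, (6,5):1·5+10→15
Read S(6,4) = 65, S(6,5) = 15.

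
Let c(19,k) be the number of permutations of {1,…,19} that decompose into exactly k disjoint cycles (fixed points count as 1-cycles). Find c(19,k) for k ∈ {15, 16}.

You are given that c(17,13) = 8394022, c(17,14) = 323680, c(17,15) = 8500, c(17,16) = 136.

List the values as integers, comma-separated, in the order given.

22323822, 662796

@18  (18,14):323680·17+8394022→13896582, (18,15):8500·17+323680→468180, (18,16):136·17+8500→10812
@19  (19,15):468180·18+13896582→22323822, (19,16):10812·18+468180→662796
Read c(19,15) = 22323822, c(19,16) = 662796.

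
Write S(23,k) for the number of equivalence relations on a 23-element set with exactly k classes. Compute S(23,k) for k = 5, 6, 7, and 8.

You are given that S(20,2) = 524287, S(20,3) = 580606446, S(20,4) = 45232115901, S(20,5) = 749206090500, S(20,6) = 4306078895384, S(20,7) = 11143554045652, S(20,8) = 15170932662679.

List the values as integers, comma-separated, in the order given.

r21: T_21,3=3×580606446+524287=1742343625; T_21,4=4×45232115901+580606446=181509070050; T_21,5=5×749206090500+45232115901=3791262568401; T_21,6=6×4306078895384+749206090500=26585679462804; T_21,7=7×11143554045652+4306078895384=82310957214948; T_21,8=8×15170932662679+11143554045652=132511015347084
r22: T_22,4=4×181509070050+1742343625=727778623825; T_22,5=5×3791262568401+181509070050=19137821912055; T_22,6=6×26585679462804+3791262568401=163305339345225; T_22,7=7×82310957214948+26585679462804=602762379967440; T_22,8=8×132511015347084+82310957214948=1142399079991620
r23: T_23,5=5×19137821912055+727778623825=96416888184100; T_23,6=6×163305339345225+19137821912055=998969857983405; T_23,7=7×602762379967440+163305339345225=4382641999117305; T_23,8=8×1142399079991620+602762379967440=9741955019900400
Read S(23,5) = 96416888184100, S(23,6) = 998969857983405, S(23,7) = 4382641999117305, S(23,8) = 9741955019900400.

96416888184100, 998969857983405, 4382641999117305, 9741955019900400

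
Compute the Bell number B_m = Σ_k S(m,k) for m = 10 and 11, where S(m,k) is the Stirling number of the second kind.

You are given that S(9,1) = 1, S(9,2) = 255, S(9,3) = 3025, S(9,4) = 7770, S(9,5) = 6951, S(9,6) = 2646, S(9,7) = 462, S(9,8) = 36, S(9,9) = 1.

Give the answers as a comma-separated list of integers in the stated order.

[10] T[10,1]:1*1+0=1 · T[10,2]:2*255+1=511 · T[10,3]:3*3025+255=9330 · T[10,4]:4*7770+3025=34105 · T[10,5]:5*6951+7770=42525 · T[10,6]:6*2646+6951=22827 · T[10,7]:7*462+2646=5880 · T[10,8]:8*36+462=750 · T[10,9]:9*1+36=45 · T[10,10]:10*0+1=1
[11] T[11,1]:1*1+0=1 · T[11,2]:2*511+1=1023 · T[11,3]:3*9330+511=28501 · T[11,4]:4*34105+9330=145750 · T[11,5]:5*42525+34105=246730 · T[11,6]:6*22827+42525=179487 · T[11,7]:7*5880+22827=63987 · T[11,8]:8*750+5880=11880 · T[11,9]:9*45+750=1155 · T[11,10]:10*1+45=55 · T[11,11]:11*0+1=1
B_10 = ΣS(10,k) = 1+511+9330+34105+42525+22827+5880+750+45+1 = 115975
B_11 = ΣS(11,k) = 1+1023+28501+145750+246730+179487+63987+11880+1155+55+1 = 678570

115975, 678570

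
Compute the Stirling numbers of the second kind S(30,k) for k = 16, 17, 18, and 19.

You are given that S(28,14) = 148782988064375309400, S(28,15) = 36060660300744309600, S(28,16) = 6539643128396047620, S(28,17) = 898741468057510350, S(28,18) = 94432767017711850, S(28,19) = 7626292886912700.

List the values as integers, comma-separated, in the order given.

row 29: T[29][15]=15·36060660300744309600+148782988064375309400=689692892575539953400  T[29][16]=16·6539643128396047620+36060660300744309600=140694950355081071520  T[29][17]=17·898741468057510350+6539643128396047620=21818248085373723570  T[29][18]=18·94432767017711850+898741468057510350=2598531274376323650  T[29][19]=19·7626292886912700+94432767017711850=239332331869053150
row 30: T[30][16]=16·140694950355081071520+689692892575539953400=2940812098256837097720  T[30][17]=17·21818248085373723570+140694950355081071520=511605167806434372210  T[30][18]=18·2598531274376323650+21818248085373723570=68591811024147549270  T[30][19]=19·239332331869053150+2598531274376323650=7145845579888333500
Read S(30,16) = 2940812098256837097720, S(30,17) = 511605167806434372210, S(30,18) = 68591811024147549270, S(30,19) = 7145845579888333500.

2940812098256837097720, 511605167806434372210, 68591811024147549270, 7145845579888333500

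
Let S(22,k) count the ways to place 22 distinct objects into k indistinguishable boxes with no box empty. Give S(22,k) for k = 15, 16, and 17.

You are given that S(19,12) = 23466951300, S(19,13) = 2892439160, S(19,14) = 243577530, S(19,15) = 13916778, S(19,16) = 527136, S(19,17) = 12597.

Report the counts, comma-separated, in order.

345615943200, 26046574004, 1404142047

r20: T_20,13=13×2892439160+23466951300=61068660380; T_20,14=14×243577530+2892439160=6302524580; T_20,15=15×13916778+243577530=452329200; T_20,16=16×527136+13916778=22350954; T_20,17=17×12597+527136=741285
r21: T_21,14=14×6302524580+61068660380=149304004500; T_21,15=15×452329200+6302524580=13087462580; T_21,16=16×22350954+452329200=809944464; T_21,17=17×741285+22350954=34952799
r22: T_22,15=15×13087462580+149304004500=345615943200; T_22,16=16×809944464+13087462580=26046574004; T_22,17=17×34952799+809944464=1404142047
Read S(22,15) = 345615943200, S(22,16) = 26046574004, S(22,17) = 1404142047.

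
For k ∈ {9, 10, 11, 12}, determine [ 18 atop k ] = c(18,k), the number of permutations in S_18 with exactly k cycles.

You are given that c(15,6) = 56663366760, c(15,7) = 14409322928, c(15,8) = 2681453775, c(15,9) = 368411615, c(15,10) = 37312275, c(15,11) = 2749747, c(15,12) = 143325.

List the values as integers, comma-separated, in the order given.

4308105301929, 577924894833, 60202693980, 4853222764

[16] T[16,7]:15*14409322928+56663366760=272803210680 · T[16,8]:15*2681453775+14409322928=54631129553 · T[16,9]:15*368411615+2681453775=8207628000 · T[16,10]:15*37312275+368411615=928095740 · T[16,11]:15*2749747+37312275=78558480 · T[16,12]:15*143325+2749747=4899622
[17] T[17,8]:16*54631129553+272803210680=1146901283528 · T[17,9]:16*8207628000+54631129553=185953177553 · T[17,10]:16*928095740+8207628000=23057159840 · T[17,11]:16*78558480+928095740=2185031420 · T[17,12]:16*4899622+78558480=156952432
[18] T[18,9]:17*185953177553+1146901283528=4308105301929 · T[18,10]:17*23057159840+185953177553=577924894833 · T[18,11]:17*2185031420+23057159840=60202693980 · T[18,12]:17*156952432+2185031420=4853222764
Read c(18,9) = 4308105301929, c(18,10) = 577924894833, c(18,11) = 60202693980, c(18,12) = 4853222764.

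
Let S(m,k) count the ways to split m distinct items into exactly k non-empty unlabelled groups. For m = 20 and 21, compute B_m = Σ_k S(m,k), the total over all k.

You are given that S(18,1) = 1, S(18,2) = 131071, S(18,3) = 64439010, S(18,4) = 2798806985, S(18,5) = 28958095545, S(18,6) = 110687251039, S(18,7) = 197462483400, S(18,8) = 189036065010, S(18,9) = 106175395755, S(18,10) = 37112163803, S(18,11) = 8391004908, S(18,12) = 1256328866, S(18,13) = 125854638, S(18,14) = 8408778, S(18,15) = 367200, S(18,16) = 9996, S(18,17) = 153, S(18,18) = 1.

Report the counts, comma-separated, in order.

51724158235372, 474869816156751

i=19: T(19,1)=0+1·1=1 | T(19,2)=1+2·131071=262143 | T(19,3)=131071+3·64439010=193448101 | T(19,4)=64439010+4·2798806985=11259666950 | T(19,5)=2798806985+5·28958095545=147589284710 | T(19,6)=28958095545+6·110687251039=693081601779 | T(19,7)=110687251039+7·197462483400=1492924634839 | T(19,8)=197462483400+8·189036065010=1709751003480 | T(19,9)=189036065010+9·106175395755=1144614626805 | T(19,10)=106175395755+10·37112163803=477297033785 | T(19,11)=37112163803+11·8391004908=129413217791 | T(19,12)=8391004908+12·1256328866=23466951300 | T(19,13)=1256328866+13·125854638=2892439160 | T(19,14)=125854638+14·8408778=243577530 | T(19,15)=8408778+15·367200=13916778 | T(19,16)=367200+16·9996=527136 | T(19,17)=9996+17·153=12597 | T(19,18)=153+18·1=171 | T(19,19)=1+19·0=1
i=20: T(20,1)=0+1·1=1 | T(20,2)=1+2·262143=524287 | T(20,3)=262143+3·193448101=580606446 | T(20,4)=193448101+4·11259666950=45232115901 | T(20,5)=11259666950+5·147589284710=749206090500 | T(20,6)=147589284710+6·693081601779=4306078895384 | T(20,7)=693081601779+7·1492924634839=11143554045652 | T(20,8)=1492924634839+8·1709751003480=15170932662679 | T(20,9)=1709751003480+9·1144614626805=12011282644725 | T(20,10)=1144614626805+10·477297033785=5917584964655 | T(20,11)=477297033785+11·129413217791=1900842429486 | T(20,12)=129413217791+12·23466951300=411016633391 | T(20,13)=23466951300+13·2892439160=61068660380 | T(20,14)=2892439160+14·243577530=6302524580 | T(20,15)=243577530+15·13916778=452329200 | T(20,16)=13916778+16·527136=22350954 | T(20,17)=527136+17·12597=741285 | T(20,18)=12597+18·171=15675 | T(20,19)=171+19·1=190 | T(20,20)=1+20·0=1
i=21: T(21,1)=0+1·1=1 | T(21,2)=1+2·524287=1048575 | T(21,3)=524287+3·580606446=1742343625 | T(21,4)=580606446+4·45232115901=181509070050 | T(21,5)=45232115901+5·749206090500=3791262568401 | T(21,6)=749206090500+6·4306078895384=26585679462804 | T(21,7)=4306078895384+7·11143554045652=82310957214948 | T(21,8)=11143554045652+8·15170932662679=132511015347084 | T(21,9)=15170932662679+9·12011282644725=123272476465204 | T(21,10)=12011282644725+10·5917584964655=71187132291275 | T(21,11)=5917584964655+11·1900842429486=26826851689001 | T(21,12)=1900842429486+12·411016633391=6833042030178 | T(21,13)=411016633391+13·61068660380=1204909218331 | T(21,14)=61068660380+14·6302524580=149304004500 | T(21,15)=6302524580+15·452329200=13087462580 | T(21,16)=452329200+16·22350954=809944464 | T(21,17)=22350954+17·741285=34952799 | T(21,18)=741285+18·15675=1023435 | T(21,19)=15675+19·190=19285 | T(21,20)=190+20·1=210 | T(21,21)=1+21·0=1
B_20 = ΣS(20,k) = 1+524287+580606446+45232115901+749206090500+4306078895384+11143554045652+15170932662679+12011282644725+5917584964655+1900842429486+411016633391+61068660380+6302524580+452329200+22350954+741285+15675+190+1 = 51724158235372
B_21 = ΣS(21,k) = 1+1048575+1742343625+181509070050+3791262568401+26585679462804+82310957214948+132511015347084+123272476465204+71187132291275+26826851689001+6833042030178+1204909218331+149304004500+13087462580+809944464+34952799+1023435+19285+210+1 = 474869816156751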